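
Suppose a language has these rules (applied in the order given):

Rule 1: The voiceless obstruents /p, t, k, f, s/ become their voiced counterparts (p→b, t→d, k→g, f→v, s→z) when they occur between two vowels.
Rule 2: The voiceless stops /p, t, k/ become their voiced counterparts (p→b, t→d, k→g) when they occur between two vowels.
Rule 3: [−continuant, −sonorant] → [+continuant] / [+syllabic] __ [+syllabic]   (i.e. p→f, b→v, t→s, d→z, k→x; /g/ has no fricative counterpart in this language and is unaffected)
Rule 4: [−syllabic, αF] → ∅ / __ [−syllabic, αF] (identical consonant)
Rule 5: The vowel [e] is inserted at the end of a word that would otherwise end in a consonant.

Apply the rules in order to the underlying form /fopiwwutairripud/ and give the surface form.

foviwuzairivude

Rule 1 (intervocalic voicing): /p/ is a voiceless obstruent between vowels /o/ and /i/, so it voices to [b]. /t/ is a voiceless obstruent between vowels /u/ and /a/, so it voices to [d]. /p/ is a voiceless obstruent between vowels /i/ and /u/, so it voices to [b]. /fopiwwutairripud/ → fobiwwudairribud.
Rule 2 (intervocalic voicing): no segment meets the environment; /fobiwwudairribud/ is unchanged.
Rule 3 (intervocalic spirantization): /b/ is a stop between vowels /o/ and /i/, so it spirantizes to the fricative [v]. /d/ is a stop between vowels /u/ and /a/, so it spirantizes to the fricative [z]. /b/ is a stop between vowels /i/ and /u/, so it spirantizes to the fricative [v]. /fobiwwudairribud/ → foviwwuzairrivud.
Rule 4 (degemination): /ww/ is a geminate; the first /w/ deletes. /rr/ is a geminate; the first /r/ deletes. /foviwwuzairrivud/ → foviwuzairivud.
Rule 5 (final e-epenthesis): the form ends in the consonant /d/, so [e] is inserted word-finally. /foviwuzairivud/ → foviwuzairivude.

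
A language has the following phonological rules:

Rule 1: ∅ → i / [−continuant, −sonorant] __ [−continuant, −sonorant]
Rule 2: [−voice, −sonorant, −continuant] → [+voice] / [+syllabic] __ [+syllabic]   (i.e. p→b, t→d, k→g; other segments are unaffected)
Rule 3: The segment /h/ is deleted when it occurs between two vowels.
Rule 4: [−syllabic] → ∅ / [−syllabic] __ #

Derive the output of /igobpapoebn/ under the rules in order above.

Rule 1 (stop-cluster i-epenthesis): /b/ and /p/ form a stop–stop cluster, so [i] is inserted between them. /igobpapoebn/ → igobipapoebn.
Rule 2 (intervocalic voicing): /p/ is a voiceless stop between vowels /i/ and /a/, so it voices to [b]. /p/ is a voiceless stop between vowels /a/ and /o/, so it voices to [b]. /igobipapoebn/ → igobibaboebn.
Rule 3 (intervocalic h-deletion): no segment meets the environment; /igobibaboebn/ is unchanged.
Rule 4 (final cluster simplification): /n/ is the second consonant of a word-final cluster /bn/, so it deletes. /igobibaboebn/ → igobibaboeb.

igobibaboeb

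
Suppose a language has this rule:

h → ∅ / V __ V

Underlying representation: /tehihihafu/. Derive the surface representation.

teiiafu

/h/ occurs between vowels /e/ and /i/, so it deletes.
/h/ occurs between vowels /i/ and /i/, so it deletes.
/h/ occurs between vowels /i/ and /a/, so it deletes.
Surface form: [teiiafu].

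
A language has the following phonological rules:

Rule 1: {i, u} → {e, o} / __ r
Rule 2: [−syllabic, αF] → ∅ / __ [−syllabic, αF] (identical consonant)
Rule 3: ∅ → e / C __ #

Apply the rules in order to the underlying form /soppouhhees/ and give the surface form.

sopouheese

Rule 1 (pre-rhotic lowering): no segment meets the environment; /soppouhhees/ is unchanged.
Rule 2 (degemination): /pp/ is a geminate; the first /p/ deletes. /hh/ is a geminate; the first /h/ deletes. /soppouhhees/ → sopouhees.
Rule 3 (final e-epenthesis): the form ends in the consonant /s/, so [e] is inserted word-finally. /sopouhees/ → sopouheese.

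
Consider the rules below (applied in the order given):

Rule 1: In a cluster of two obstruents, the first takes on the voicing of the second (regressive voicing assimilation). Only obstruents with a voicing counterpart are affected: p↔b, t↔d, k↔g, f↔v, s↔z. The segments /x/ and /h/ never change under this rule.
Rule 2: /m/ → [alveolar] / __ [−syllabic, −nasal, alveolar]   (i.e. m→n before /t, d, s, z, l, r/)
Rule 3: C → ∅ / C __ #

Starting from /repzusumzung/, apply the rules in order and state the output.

Rule 1 (regressive voicing assimilation): /p/ precedes the voiced obstruent /z/, so it voices to [b] by assimilation. /repzusumzung/ → rebzusumzung.
Rule 2 (nasal place assimilation): /m/ precedes the alveolar consonant /z/, so it assimilates in place to [n]. /rebzusumzung/ → rebzusunzung.
Rule 3 (final cluster simplification): /g/ is the second consonant of a word-final cluster /ng/, so it deletes. /rebzusunzung/ → rebzusunzun.

rebzusunzun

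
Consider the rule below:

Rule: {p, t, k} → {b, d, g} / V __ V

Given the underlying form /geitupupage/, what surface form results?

geidububage

/t/ is a voiceless stop between vowels /i/ and /u/, so it voices to [d].
/p/ is a voiceless stop between vowels /u/ and /u/, so it voices to [b].
/p/ is a voiceless stop between vowels /u/ and /a/, so it voices to [b].
Surface form: [geidububage].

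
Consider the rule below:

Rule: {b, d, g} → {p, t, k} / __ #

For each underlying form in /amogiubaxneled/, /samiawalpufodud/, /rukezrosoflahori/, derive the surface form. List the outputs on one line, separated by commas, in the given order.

amogiubaxnelet, samiawalpufodut, rukezrosoflahori

/amogiubaxneled/: /d/ is a voiced stop in word-final position, so it devoices to [t]. → [amogiubaxnelet].
/samiawalpufodud/: /d/ is a voiced stop in word-final position, so it devoices to [t]. → [samiawalpufodut].
/rukezrosoflahori/: the rule's environment is not met; surfaces unchanged as [rukezrosoflahori].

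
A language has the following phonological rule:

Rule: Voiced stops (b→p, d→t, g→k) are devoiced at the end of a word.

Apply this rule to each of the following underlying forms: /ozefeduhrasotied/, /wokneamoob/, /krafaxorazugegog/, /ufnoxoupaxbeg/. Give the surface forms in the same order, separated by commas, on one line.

ozefeduhrasotiet, wokneamoop, krafaxorazugegok, ufnoxoupaxbek

/ozefeduhrasotied/: /d/ is a voiced stop in word-final position, so it devoices to [t]. → [ozefeduhrasotiet].
/wokneamoob/: /b/ is a voiced stop in word-final position, so it devoices to [p]. → [wokneamoop].
/krafaxorazugegog/: /g/ is a voiced stop in word-final position, so it devoices to [k]. → [krafaxorazugegok].
/ufnoxoupaxbeg/: /g/ is a voiced stop in word-final position, so it devoices to [k]. → [ufnoxoupaxbek].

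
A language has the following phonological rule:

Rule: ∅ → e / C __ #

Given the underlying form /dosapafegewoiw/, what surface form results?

the form ends in the consonant /w/, so [e] is inserted word-finally.
Surface form: [dosapafegewoiwe].

dosapafegewoiwe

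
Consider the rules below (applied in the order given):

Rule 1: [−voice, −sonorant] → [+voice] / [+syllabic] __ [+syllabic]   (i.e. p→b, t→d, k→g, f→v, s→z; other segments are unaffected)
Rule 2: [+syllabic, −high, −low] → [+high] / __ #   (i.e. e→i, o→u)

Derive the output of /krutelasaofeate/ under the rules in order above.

Rule 1 (intervocalic voicing): /t/ is a voiceless obstruent between vowels /u/ and /e/, so it voices to [d]. /s/ is a voiceless obstruent between vowels /a/ and /a/, so it voices to [z]. /f/ is a voiceless obstruent between vowels /o/ and /e/, so it voices to [v]. /t/ is a voiceless obstruent between vowels /a/ and /e/, so it voices to [d]. /krutelasaofeate/ → krudelazaoveade.
Rule 2 (final vowel raising): /e/ is a mid vowel in word-final position, so it raises to [i]. /krudelazaoveade/ → krudelazaoveadi.

krudelazaoveadi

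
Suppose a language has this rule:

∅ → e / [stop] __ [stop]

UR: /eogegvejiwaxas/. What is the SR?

No segment of /eogegvejiwaxas/ meets the structural description of the rule, so the form surfaces unchanged.

eogegvejiwaxas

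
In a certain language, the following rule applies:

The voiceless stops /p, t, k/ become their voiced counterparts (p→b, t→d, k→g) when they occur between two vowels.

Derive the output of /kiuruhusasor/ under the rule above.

kiuruhusasor

No segment of /kiuruhusasor/ meets the structural description of the rule, so the form surfaces unchanged.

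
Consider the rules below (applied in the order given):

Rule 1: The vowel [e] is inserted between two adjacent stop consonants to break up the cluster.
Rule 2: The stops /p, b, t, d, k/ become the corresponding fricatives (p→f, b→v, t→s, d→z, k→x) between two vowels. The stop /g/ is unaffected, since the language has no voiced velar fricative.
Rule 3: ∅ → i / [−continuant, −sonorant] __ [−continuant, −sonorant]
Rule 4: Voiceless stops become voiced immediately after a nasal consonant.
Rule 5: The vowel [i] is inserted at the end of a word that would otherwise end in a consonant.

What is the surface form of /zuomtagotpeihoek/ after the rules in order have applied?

zuomdagosefeihoeki

Rule 1 (stop-cluster e-epenthesis): /t/ and /p/ form a stop–stop cluster, so [e] is inserted between them. /zuomtagotpeihoek/ → zuomtagotepeihoek.
Rule 2 (intervocalic spirantization): /t/ is a stop between vowels /o/ and /e/, so it spirantizes to the fricative [s]. /p/ is a stop between vowels /e/ and /e/, so it spirantizes to the fricative [f]. /zuomtagotepeihoek/ → zuomtagosefeihoek.
Rule 3 (stop-cluster i-epenthesis): no segment meets the environment; /zuomtagosefeihoek/ is unchanged.
Rule 4 (post-nasal voicing): /t/ is a voiceless stop immediately after the nasal /m/, so it voices to [d]. /zuomtagosefeihoek/ → zuomdagosefeihoek.
Rule 5 (final i-epenthesis): the form ends in the consonant /k/, so [i] is inserted word-finally. /zuomdagosefeihoek/ → zuomdagosefeihoeki.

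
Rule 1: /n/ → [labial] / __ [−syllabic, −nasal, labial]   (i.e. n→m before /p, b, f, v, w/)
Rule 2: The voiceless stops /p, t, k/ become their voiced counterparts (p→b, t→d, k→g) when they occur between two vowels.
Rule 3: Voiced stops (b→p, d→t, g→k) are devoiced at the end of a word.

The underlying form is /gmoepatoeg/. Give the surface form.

gmoebadoek

Rule 1 (nasal place assimilation): no segment meets the environment; /gmoepatoeg/ is unchanged.
Rule 2 (intervocalic voicing): /p/ is a voiceless stop between vowels /e/ and /a/, so it voices to [b]. /t/ is a voiceless stop between vowels /a/ and /o/, so it voices to [d]. /gmoepatoeg/ → gmoebadoeg.
Rule 3 (final devoicing): /g/ is a voiced stop in word-final position, so it devoices to [k]. /gmoebadoeg/ → gmoebadoek.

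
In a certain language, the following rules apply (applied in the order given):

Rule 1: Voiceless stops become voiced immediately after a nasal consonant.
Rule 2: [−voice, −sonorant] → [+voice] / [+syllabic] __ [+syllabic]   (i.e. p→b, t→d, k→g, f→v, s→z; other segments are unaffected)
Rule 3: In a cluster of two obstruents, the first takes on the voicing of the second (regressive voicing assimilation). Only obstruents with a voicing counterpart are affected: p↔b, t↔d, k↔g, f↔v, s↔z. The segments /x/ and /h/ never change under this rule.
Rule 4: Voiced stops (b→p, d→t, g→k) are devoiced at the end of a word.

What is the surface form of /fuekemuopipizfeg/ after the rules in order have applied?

Rule 1 (post-nasal voicing): no segment meets the environment; /fuekemuopipizfeg/ is unchanged.
Rule 2 (intervocalic voicing): /k/ is a voiceless obstruent between vowels /e/ and /e/, so it voices to [g]. /p/ is a voiceless obstruent between vowels /o/ and /i/, so it voices to [b]. /p/ is a voiceless obstruent between vowels /i/ and /i/, so it voices to [b]. /fuekemuopipizfeg/ → fuegemuobibizfeg.
Rule 3 (regressive voicing assimilation): /z/ precedes the voiceless obstruent /f/, so it devoices to [s] by assimilation. /fuegemuobibizfeg/ → fuegemuobibisfeg.
Rule 4 (final devoicing): /g/ is a voiced stop in word-final position, so it devoices to [k]. /fuegemuobibisfeg/ → fuegemuobibisfek.

fuegemuobibisfek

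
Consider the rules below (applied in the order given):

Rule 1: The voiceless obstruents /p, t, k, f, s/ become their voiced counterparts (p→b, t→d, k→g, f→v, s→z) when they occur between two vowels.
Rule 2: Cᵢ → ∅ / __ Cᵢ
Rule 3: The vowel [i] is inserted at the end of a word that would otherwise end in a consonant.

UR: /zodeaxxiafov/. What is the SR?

zodeaxiavovi

Rule 1 (intervocalic voicing): /f/ is a voiceless obstruent between vowels /a/ and /o/, so it voices to [v]. /zodeaxxiafov/ → zodeaxxiavov.
Rule 2 (degemination): /xx/ is a geminate; the first /x/ deletes. /zodeaxxiavov/ → zodeaxiavov.
Rule 3 (final i-epenthesis): the form ends in the consonant /v/, so [i] is inserted word-finally. /zodeaxiavov/ → zodeaxiavovi.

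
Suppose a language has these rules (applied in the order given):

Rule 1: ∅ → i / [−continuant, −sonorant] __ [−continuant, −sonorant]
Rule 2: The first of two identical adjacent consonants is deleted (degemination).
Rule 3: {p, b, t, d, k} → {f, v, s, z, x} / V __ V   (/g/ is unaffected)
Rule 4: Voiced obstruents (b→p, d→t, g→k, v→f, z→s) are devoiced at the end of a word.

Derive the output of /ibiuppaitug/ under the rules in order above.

Rule 1 (stop-cluster i-epenthesis): /p/ and /p/ form a stop–stop cluster, so [i] is inserted between them. /ibiuppaitug/ → ibiupipaitug.
Rule 2 (degemination): no segment meets the environment; /ibiupipaitug/ is unchanged.
Rule 3 (intervocalic spirantization): /b/ is a stop between vowels /i/ and /i/, so it spirantizes to the fricative [v]. /p/ is a stop between vowels /u/ and /i/, so it spirantizes to the fricative [f]. /p/ is a stop between vowels /i/ and /a/, so it spirantizes to the fricative [f]. /t/ is a stop between vowels /i/ and /u/, so it spirantizes to the fricative [s]. /ibiupipaitug/ → iviufifaisug.
Rule 4 (final devoicing): /g/ is a voiced obstruent in word-final position, so it devoices to [k]. /iviufifaisug/ → iviufifaisuk.

iviufifaisuk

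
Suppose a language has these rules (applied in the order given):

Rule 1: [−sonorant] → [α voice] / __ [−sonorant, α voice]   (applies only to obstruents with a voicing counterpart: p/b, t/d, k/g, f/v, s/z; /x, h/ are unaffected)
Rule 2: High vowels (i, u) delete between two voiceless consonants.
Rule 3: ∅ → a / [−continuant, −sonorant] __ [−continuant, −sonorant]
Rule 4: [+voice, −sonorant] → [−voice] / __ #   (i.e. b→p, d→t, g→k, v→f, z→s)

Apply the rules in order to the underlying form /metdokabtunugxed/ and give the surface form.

Rule 1 (regressive voicing assimilation): /t/ precedes the voiced obstruent /d/, so it voices to [d] by assimilation. /b/ precedes the voiceless obstruent /t/, so it devoices to [p] by assimilation. /g/ precedes the voiceless obstruent /x/, so it devoices to [k] by assimilation. /metdokabtunugxed/ → meddokaptunukxed.
Rule 2 (high vowel syncope): no segment meets the environment; /meddokaptunukxed/ is unchanged.
Rule 3 (stop-cluster a-epenthesis): /d/ and /d/ form a stop–stop cluster, so [a] is inserted between them. /p/ and /t/ form a stop–stop cluster, so [a] is inserted between them. /meddokaptunukxed/ → medadokapatunukxed.
Rule 4 (final devoicing): /d/ is a voiced obstruent in word-final position, so it devoices to [t]. /medadokapatunukxed/ → medadokapatunukxet.

medadokapatunukxet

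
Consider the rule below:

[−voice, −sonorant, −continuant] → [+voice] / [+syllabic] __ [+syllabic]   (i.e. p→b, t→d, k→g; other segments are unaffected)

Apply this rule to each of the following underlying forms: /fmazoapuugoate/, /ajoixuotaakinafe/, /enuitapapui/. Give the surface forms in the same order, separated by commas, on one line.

fmazoabuugoade, ajoixuodaaginafe, enuidababui

/fmazoapuugoate/: /p/ is a voiceless stop between vowels /a/ and /u/, so it voices to [b]. /t/ is a voiceless stop between vowels /a/ and /e/, so it voices to [d]. → [fmazoabuugoade].
/ajoixuotaakinafe/: /t/ is a voiceless stop between vowels /o/ and /a/, so it voices to [d]. /k/ is a voiceless stop between vowels /a/ and /i/, so it voices to [g]. → [ajoixuodaaginafe].
/enuitapapui/: /t/ is a voiceless stop between vowels /i/ and /a/, so it voices to [d]. /p/ is a voiceless stop between vowels /a/ and /a/, so it voices to [b]. /p/ is a voiceless stop between vowels /a/ and /u/, so it voices to [b]. → [enuidababui].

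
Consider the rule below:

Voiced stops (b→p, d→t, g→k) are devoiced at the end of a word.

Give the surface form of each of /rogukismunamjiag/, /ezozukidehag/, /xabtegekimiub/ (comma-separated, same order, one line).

rogukismunamjiak, ezozukidehak, xabtegekimiup

/rogukismunamjiag/: /g/ is a voiced stop in word-final position, so it devoices to [k]. → [rogukismunamjiak].
/ezozukidehag/: /g/ is a voiced stop in word-final position, so it devoices to [k]. → [ezozukidehak].
/xabtegekimiub/: /b/ is a voiced stop in word-final position, so it devoices to [p]. → [xabtegekimiup].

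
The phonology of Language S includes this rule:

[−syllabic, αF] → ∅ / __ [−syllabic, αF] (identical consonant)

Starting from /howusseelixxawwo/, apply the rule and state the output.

/ss/ is a geminate; the first /s/ deletes.
/xx/ is a geminate; the first /x/ deletes.
/ww/ is a geminate; the first /w/ deletes.
The other instances of /h/, /w/, /s/, /l/, /x/ do not occur in the required environment and remain unchanged.
Surface form: [howuseelixawo].

howuseelixawo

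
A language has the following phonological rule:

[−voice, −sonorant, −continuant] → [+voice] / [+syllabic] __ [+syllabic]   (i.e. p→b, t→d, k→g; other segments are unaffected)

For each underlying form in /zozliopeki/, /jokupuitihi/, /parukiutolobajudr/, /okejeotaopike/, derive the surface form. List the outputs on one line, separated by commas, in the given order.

/zozliopeki/: /p/ is a voiceless stop between vowels /o/ and /e/, so it voices to [b]. /k/ is a voiceless stop between vowels /e/ and /i/, so it voices to [g]. → [zozliobegi].
/jokupuitihi/: /k/ is a voiceless stop between vowels /o/ and /u/, so it voices to [g]. /p/ is a voiceless stop between vowels /u/ and /u/, so it voices to [b]. /t/ is a voiceless stop between vowels /i/ and /i/, so it voices to [d]. → [jogubuidihi].
/parukiutolobajudr/: /k/ is a voiceless stop between vowels /u/ and /i/, so it voices to [g]. /t/ is a voiceless stop between vowels /u/ and /o/, so it voices to [d]. → [parugiudolobajudr].
/okejeotaopike/: /k/ is a voiceless stop between vowels /o/ and /e/, so it voices to [g]. /t/ is a voiceless stop between vowels /o/ and /a/, so it voices to [d]. /p/ is a voiceless stop between vowels /o/ and /i/, so it voices to [b]. /k/ is a voiceless stop between vowels /i/ and /e/, so it voices to [g]. → [ogejeodaobige].

zozliobegi, jogubuidihi, parugiudolobajudr, ogejeodaobige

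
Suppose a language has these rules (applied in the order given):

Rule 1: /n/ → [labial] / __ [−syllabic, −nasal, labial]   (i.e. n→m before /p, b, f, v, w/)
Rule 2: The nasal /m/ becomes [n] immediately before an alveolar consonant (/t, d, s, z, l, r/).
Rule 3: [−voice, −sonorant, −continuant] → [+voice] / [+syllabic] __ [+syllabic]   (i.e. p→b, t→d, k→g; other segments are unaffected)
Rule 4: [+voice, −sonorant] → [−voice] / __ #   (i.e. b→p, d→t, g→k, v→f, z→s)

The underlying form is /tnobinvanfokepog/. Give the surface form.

Rule 1 (nasal place assimilation): /n/ precedes the labial consonant /v/, so it assimilates in place to [m]. /n/ precedes the labial consonant /f/, so it assimilates in place to [m]. /tnobinvanfokepog/ → tnobimvamfokepog.
Rule 2 (nasal place assimilation): no segment meets the environment; /tnobimvamfokepog/ is unchanged.
Rule 3 (intervocalic voicing): /k/ is a voiceless stop between vowels /o/ and /e/, so it voices to [g]. /p/ is a voiceless stop between vowels /e/ and /o/, so it voices to [b]. /tnobimvamfokepog/ → tnobimvamfogebog.
Rule 4 (final devoicing): /g/ is a voiced obstruent in word-final position, so it devoices to [k]. /tnobimvamfogebog/ → tnobimvamfogebok.

tnobimvamfogebok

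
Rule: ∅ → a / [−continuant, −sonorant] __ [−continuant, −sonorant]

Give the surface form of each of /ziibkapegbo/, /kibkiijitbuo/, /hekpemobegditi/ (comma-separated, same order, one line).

ziibakapegabo, kibakiijitabuo, hekapemobegaditi

/ziibkapegbo/: /b/ and /k/ form a stop–stop cluster, so [a] is inserted between them. /g/ and /b/ form a stop–stop cluster, so [a] is inserted between them. → [ziibakapegabo].
/kibkiijitbuo/: /b/ and /k/ form a stop–stop cluster, so [a] is inserted between them. /t/ and /b/ form a stop–stop cluster, so [a] is inserted between them. → [kibakiijitabuo].
/hekpemobegditi/: /k/ and /p/ form a stop–stop cluster, so [a] is inserted between them. /g/ and /d/ form a stop–stop cluster, so [a] is inserted between them. → [hekapemobegaditi].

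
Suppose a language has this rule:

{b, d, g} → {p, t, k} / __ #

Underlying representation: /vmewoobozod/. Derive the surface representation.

/d/ is a voiced stop in word-final position, so it devoices to [t].
Surface form: [vmewoobozot].

vmewoobozot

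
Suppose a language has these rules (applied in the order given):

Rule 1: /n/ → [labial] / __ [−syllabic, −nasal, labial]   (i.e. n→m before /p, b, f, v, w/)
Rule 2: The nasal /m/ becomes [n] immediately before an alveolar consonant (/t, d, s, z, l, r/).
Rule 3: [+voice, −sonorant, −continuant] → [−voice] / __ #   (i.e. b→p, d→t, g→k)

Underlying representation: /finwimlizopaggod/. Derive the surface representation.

fimwinlizopaggot

Rule 1 (nasal place assimilation): /n/ precedes the labial consonant /w/, so it assimilates in place to [m]. /finwimlizopaggod/ → fimwimlizopaggod.
Rule 2 (nasal place assimilation): /m/ precedes the alveolar consonant /l/, so it assimilates in place to [n]. /fimwimlizopaggod/ → fimwinlizopaggod.
Rule 3 (final devoicing): /d/ is a voiced stop in word-final position, so it devoices to [t]. /fimwinlizopaggod/ → fimwinlizopaggot.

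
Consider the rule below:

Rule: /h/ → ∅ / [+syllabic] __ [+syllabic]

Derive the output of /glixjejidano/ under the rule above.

No segment of /glixjejidano/ meets the structural description of the rule, so the form surfaces unchanged.

glixjejidano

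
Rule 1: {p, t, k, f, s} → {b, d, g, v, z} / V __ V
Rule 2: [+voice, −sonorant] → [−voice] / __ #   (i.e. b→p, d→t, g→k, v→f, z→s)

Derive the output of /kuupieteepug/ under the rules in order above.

Rule 1 (intervocalic voicing): /p/ is a voiceless obstruent between vowels /u/ and /i/, so it voices to [b]. /t/ is a voiceless obstruent between vowels /e/ and /e/, so it voices to [d]. /p/ is a voiceless obstruent between vowels /e/ and /u/, so it voices to [b]. /kuupieteepug/ → kuubiedeebug.
Rule 2 (final devoicing): /g/ is a voiced obstruent in word-final position, so it devoices to [k]. /kuubiedeebug/ → kuubiedeebuk.

kuubiedeebuk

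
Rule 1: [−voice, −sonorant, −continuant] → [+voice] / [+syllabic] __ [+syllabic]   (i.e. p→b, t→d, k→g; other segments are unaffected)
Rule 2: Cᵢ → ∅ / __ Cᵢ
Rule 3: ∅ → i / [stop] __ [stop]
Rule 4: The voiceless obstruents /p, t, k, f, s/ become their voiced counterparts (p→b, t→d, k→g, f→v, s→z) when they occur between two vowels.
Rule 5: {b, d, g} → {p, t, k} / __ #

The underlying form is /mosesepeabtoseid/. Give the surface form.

mozezebeabidozeit

Rule 1 (intervocalic voicing): /p/ is a voiceless stop between vowels /e/ and /e/, so it voices to [b]. /mosesepeabtoseid/ → mosesebeabtoseid.
Rule 2 (degemination): no segment meets the environment; /mosesebeabtoseid/ is unchanged.
Rule 3 (stop-cluster i-epenthesis): /b/ and /t/ form a stop–stop cluster, so [i] is inserted between them. /mosesebeabtoseid/ → mosesebeabitoseid.
Rule 4 (intervocalic voicing): /s/ is a voiceless obstruent between vowels /o/ and /e/, so it voices to [z]. /s/ is a voiceless obstruent between vowels /e/ and /e/, so it voices to [z]. /t/ is a voiceless obstruent between vowels /i/ and /o/, so it voices to [d]. /s/ is a voiceless obstruent between vowels /o/ and /e/, so it voices to [z]. /mosesebeabitoseid/ → mozezebeabidozeid.
Rule 5 (final devoicing): /d/ is a voiced stop in word-final position, so it devoices to [t]. /mozezebeabidozeid/ → mozezebeabidozeit.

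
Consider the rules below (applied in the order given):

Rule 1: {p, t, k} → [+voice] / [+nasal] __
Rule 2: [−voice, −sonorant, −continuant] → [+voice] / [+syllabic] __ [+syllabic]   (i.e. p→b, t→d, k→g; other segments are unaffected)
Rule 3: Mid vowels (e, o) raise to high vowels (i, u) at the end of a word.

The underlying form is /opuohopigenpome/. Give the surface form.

Rule 1 (post-nasal voicing): /p/ is a voiceless stop immediately after the nasal /n/, so it voices to [b]. /opuohopigenpome/ → opuohopigenbome.
Rule 2 (intervocalic voicing): /p/ is a voiceless stop between vowels /o/ and /u/, so it voices to [b]. /p/ is a voiceless stop between vowels /o/ and /i/, so it voices to [b]. /opuohopigenbome/ → obuohobigenbome.
Rule 3 (final vowel raising): /e/ is a mid vowel in word-final position, so it raises to [i]. /obuohobigenbome/ → obuohobigenbomi.

obuohobigenbomi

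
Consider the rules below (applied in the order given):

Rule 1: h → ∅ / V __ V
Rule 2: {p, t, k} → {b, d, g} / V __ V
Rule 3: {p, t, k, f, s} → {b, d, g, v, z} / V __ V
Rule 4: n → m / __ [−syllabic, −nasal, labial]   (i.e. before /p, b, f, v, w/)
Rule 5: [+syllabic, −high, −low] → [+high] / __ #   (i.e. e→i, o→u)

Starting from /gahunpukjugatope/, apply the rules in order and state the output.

gaumpukjugadobi

Rule 1 (intervocalic h-deletion): /h/ occurs between vowels /a/ and /u/, so it deletes. /gahunpukjugatope/ → gaunpukjugatope.
Rule 2 (intervocalic voicing): /t/ is a voiceless stop between vowels /a/ and /o/, so it voices to [d]. /p/ is a voiceless stop between vowels /o/ and /e/, so it voices to [b]. /gaunpukjugatope/ → gaunpukjugadobe.
Rule 3 (intervocalic voicing): no segment meets the environment; /gaunpukjugadobe/ is unchanged.
Rule 4 (nasal place assimilation): /n/ precedes the labial consonant /p/, so it assimilates in place to [m]. /gaunpukjugadobe/ → gaumpukjugadobe.
Rule 5 (final vowel raising): /e/ is a mid vowel in word-final position, so it raises to [i]. /gaumpukjugadobe/ → gaumpukjugadobi.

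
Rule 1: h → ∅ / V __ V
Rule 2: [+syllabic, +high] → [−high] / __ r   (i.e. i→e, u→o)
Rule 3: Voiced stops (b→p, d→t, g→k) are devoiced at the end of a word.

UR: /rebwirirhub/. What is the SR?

Rule 1 (intervocalic h-deletion): no segment meets the environment; /rebwirirhub/ is unchanged.
Rule 2 (pre-rhotic lowering): /i/ is a high vowel immediately before /r/, so it lowers to [e]. /i/ is a high vowel immediately before /r/, so it lowers to [e]. /rebwirirhub/ → rebwererhub.
Rule 3 (final devoicing): /b/ is a voiced stop in word-final position, so it devoices to [p]. /rebwererhub/ → rebwererhup.

rebwererhup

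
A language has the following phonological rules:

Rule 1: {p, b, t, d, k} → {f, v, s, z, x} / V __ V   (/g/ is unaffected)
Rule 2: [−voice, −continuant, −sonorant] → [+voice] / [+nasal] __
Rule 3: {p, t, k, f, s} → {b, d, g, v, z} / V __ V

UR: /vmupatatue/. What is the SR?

vmuvazazue

Rule 1 (intervocalic spirantization): /p/ is a stop between vowels /u/ and /a/, so it spirantizes to the fricative [f]. /t/ is a stop between vowels /a/ and /a/, so it spirantizes to the fricative [s]. /t/ is a stop between vowels /a/ and /u/, so it spirantizes to the fricative [s]. /vmupatatue/ → vmufasasue.
Rule 2 (post-nasal voicing): no segment meets the environment; /vmufasasue/ is unchanged.
Rule 3 (intervocalic voicing): /f/ is a voiceless obstruent between vowels /u/ and /a/, so it voices to [v]. /s/ is a voiceless obstruent between vowels /a/ and /a/, so it voices to [z]. /s/ is a voiceless obstruent between vowels /a/ and /u/, so it voices to [z]. /vmufasasue/ → vmuvazazue.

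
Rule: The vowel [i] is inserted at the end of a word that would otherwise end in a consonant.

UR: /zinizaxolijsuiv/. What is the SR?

zinizaxolijsuivi

the form ends in the consonant /v/, so [i] is inserted word-finally.
Surface form: [zinizaxolijsuivi].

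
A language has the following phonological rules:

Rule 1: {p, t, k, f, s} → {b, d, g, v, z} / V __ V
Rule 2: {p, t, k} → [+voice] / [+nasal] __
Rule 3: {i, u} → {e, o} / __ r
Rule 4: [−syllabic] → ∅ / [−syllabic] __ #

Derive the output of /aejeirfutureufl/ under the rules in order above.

aejeerfudoreuf

Rule 1 (intervocalic voicing): /t/ is a voiceless obstruent between vowels /u/ and /u/, so it voices to [d]. /aejeirfutureufl/ → aejeirfudureufl.
Rule 2 (post-nasal voicing): no segment meets the environment; /aejeirfudureufl/ is unchanged.
Rule 3 (pre-rhotic lowering): /i/ is a high vowel immediately before /r/, so it lowers to [e]. /u/ is a high vowel immediately before /r/, so it lowers to [o]. /aejeirfudureufl/ → aejeerfudoreufl.
Rule 4 (final cluster simplification): /l/ is the second consonant of a word-final cluster /fl/, so it deletes. /aejeerfudoreufl/ → aejeerfudoreuf.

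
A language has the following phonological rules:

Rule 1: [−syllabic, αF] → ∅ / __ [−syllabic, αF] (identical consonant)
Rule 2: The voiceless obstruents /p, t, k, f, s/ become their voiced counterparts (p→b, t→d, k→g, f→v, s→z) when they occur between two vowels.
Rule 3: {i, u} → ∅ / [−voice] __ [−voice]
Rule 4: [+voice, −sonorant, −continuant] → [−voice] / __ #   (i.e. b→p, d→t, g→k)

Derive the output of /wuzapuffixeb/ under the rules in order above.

Rule 1 (degemination): /ff/ is a geminate; the first /f/ deletes. /wuzapuffixeb/ → wuzapufixeb.
Rule 2 (intervocalic voicing): /p/ is a voiceless obstruent between vowels /a/ and /u/, so it voices to [b]. /f/ is a voiceless obstruent between vowels /u/ and /i/, so it voices to [v]. /wuzapufixeb/ → wuzabuvixeb.
Rule 3 (high vowel syncope): no segment meets the environment; /wuzabuvixeb/ is unchanged.
Rule 4 (final devoicing): /b/ is a voiced stop in word-final position, so it devoices to [p]. /wuzabuvixeb/ → wuzabuvixep.

wuzabuvixep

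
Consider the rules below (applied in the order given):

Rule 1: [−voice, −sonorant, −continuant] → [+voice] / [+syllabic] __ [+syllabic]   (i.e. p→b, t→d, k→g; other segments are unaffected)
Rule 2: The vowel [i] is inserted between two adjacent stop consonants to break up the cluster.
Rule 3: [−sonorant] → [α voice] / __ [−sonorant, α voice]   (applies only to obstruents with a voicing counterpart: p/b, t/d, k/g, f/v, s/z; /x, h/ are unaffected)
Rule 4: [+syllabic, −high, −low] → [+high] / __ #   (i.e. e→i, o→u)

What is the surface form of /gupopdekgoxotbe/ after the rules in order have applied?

gubopidekigoxotibi

Rule 1 (intervocalic voicing): /p/ is a voiceless stop between vowels /u/ and /o/, so it voices to [b]. /gupopdekgoxotbe/ → gubopdekgoxotbe.
Rule 2 (stop-cluster i-epenthesis): /p/ and /d/ form a stop–stop cluster, so [i] is inserted between them. /k/ and /g/ form a stop–stop cluster, so [i] is inserted between them. /t/ and /b/ form a stop–stop cluster, so [i] is inserted between them. /gubopdekgoxotbe/ → gubopidekigoxotibe.
Rule 3 (regressive voicing assimilation): no segment meets the environment; /gubopidekigoxotibe/ is unchanged.
Rule 4 (final vowel raising): /e/ is a mid vowel in word-final position, so it raises to [i]. /gubopidekigoxotibe/ → gubopidekigoxotibi.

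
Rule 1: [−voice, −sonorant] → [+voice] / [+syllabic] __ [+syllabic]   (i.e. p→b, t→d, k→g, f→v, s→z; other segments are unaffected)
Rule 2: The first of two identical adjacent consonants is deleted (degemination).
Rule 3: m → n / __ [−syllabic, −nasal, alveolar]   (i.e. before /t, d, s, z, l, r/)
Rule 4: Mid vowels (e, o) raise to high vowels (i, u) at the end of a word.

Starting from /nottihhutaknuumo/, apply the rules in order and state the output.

Rule 1 (intervocalic voicing): /t/ is a voiceless obstruent between vowels /u/ and /a/, so it voices to [d]. /nottihhutaknuumo/ → nottihhudaknuumo.
Rule 2 (degemination): /tt/ is a geminate; the first /t/ deletes. /hh/ is a geminate; the first /h/ deletes. /nottihhudaknuumo/ → notihudaknuumo.
Rule 3 (nasal place assimilation): no segment meets the environment; /notihudaknuumo/ is unchanged.
Rule 4 (final vowel raising): /o/ is a mid vowel in word-final position, so it raises to [u]. /notihudaknuumo/ → notihudaknuumu.

notihudaknuumu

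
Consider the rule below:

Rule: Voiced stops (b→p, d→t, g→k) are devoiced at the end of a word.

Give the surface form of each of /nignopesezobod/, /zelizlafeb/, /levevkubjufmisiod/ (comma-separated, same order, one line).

/nignopesezobod/: /d/ is a voiced stop in word-final position, so it devoices to [t]. → [nignopesezobot].
/zelizlafeb/: /b/ is a voiced stop in word-final position, so it devoices to [p]. → [zelizlafep].
/levevkubjufmisiod/: /d/ is a voiced stop in word-final position, so it devoices to [t]. → [levevkubjufmisiot].

nignopesezobot, zelizlafep, levevkubjufmisiot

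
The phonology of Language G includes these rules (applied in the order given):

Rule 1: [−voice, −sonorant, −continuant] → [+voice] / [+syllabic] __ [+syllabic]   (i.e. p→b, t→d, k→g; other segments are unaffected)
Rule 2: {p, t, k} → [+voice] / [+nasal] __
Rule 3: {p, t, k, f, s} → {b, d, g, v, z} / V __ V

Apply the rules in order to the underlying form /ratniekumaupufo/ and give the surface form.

ratniegumaubuvo

Rule 1 (intervocalic voicing): /k/ is a voiceless stop between vowels /e/ and /u/, so it voices to [g]. /p/ is a voiceless stop between vowels /u/ and /u/, so it voices to [b]. /ratniekumaupufo/ → ratniegumaubufo.
Rule 2 (post-nasal voicing): no segment meets the environment; /ratniegumaubufo/ is unchanged.
Rule 3 (intervocalic voicing): /f/ is a voiceless obstruent between vowels /u/ and /o/, so it voices to [v]. /ratniegumaubufo/ → ratniegumaubuvo.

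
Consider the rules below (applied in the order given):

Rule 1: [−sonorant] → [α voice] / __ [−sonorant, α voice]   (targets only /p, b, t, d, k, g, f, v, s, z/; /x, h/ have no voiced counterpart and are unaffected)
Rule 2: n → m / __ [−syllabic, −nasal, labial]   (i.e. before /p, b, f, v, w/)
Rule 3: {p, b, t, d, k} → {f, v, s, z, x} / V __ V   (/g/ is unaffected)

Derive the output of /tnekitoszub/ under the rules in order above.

Rule 1 (regressive voicing assimilation): /s/ precedes the voiced obstruent /z/, so it voices to [z] by assimilation. /tnekitoszub/ → tnekitozzub.
Rule 2 (nasal place assimilation): no segment meets the environment; /tnekitozzub/ is unchanged.
Rule 3 (intervocalic spirantization): /k/ is a stop between vowels /e/ and /i/, so it spirantizes to the fricative [x]. /t/ is a stop between vowels /i/ and /o/, so it spirantizes to the fricative [s]. /tnekitozzub/ → tnexisozzub.

tnexisozzub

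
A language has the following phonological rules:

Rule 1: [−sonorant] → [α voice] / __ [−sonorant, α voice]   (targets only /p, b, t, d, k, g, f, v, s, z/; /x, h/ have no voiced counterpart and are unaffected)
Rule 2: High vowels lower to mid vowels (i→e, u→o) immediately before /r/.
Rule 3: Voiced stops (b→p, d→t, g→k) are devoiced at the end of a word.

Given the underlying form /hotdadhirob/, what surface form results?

hoddatherop

Rule 1 (regressive voicing assimilation): /t/ precedes the voiced obstruent /d/, so it voices to [d] by assimilation. /d/ precedes the voiceless obstruent /h/, so it devoices to [t] by assimilation. /hotdadhirob/ → hoddathirob.
Rule 2 (pre-rhotic lowering): /i/ is a high vowel immediately before /r/, so it lowers to [e]. /hoddathirob/ → hoddatherob.
Rule 3 (final devoicing): /b/ is a voiced stop in word-final position, so it devoices to [p]. /hoddatherob/ → hoddatherop.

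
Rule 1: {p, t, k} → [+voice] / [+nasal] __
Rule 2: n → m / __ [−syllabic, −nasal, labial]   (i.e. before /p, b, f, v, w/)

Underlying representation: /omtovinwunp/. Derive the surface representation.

Rule 1 (post-nasal voicing): /t/ is a voiceless stop immediately after the nasal /m/, so it voices to [d]. /p/ is a voiceless stop immediately after the nasal /n/, so it voices to [b]. /omtovinwunp/ → omdovinwunb.
Rule 2 (nasal place assimilation): /n/ precedes the labial consonant /w/, so it assimilates in place to [m]. /n/ precedes the labial consonant /b/, so it assimilates in place to [m]. /omdovinwunb/ → omdovimwumb.

omdovimwumb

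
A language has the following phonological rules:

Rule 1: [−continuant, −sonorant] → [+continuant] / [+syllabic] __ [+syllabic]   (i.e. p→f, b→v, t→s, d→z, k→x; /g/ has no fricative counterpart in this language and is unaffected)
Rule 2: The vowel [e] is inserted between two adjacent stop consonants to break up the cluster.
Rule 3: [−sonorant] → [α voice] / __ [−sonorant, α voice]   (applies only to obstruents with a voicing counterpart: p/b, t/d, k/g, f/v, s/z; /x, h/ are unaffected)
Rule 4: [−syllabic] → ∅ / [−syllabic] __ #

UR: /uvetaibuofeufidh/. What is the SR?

uvesaivuofeufit

Rule 1 (intervocalic spirantization): /t/ is a stop between vowels /e/ and /a/, so it spirantizes to the fricative [s]. /b/ is a stop between vowels /i/ and /u/, so it spirantizes to the fricative [v]. /uvetaibuofeufidh/ → uvesaivuofeufidh.
Rule 2 (stop-cluster e-epenthesis): no segment meets the environment; /uvesaivuofeufidh/ is unchanged.
Rule 3 (regressive voicing assimilation): /d/ precedes the voiceless obstruent /h/, so it devoices to [t] by assimilation. /uvesaivuofeufidh/ → uvesaivuofeufith.
Rule 4 (final cluster simplification): /h/ is the second consonant of a word-final cluster /th/, so it deletes. /uvesaivuofeufith/ → uvesaivuofeufit.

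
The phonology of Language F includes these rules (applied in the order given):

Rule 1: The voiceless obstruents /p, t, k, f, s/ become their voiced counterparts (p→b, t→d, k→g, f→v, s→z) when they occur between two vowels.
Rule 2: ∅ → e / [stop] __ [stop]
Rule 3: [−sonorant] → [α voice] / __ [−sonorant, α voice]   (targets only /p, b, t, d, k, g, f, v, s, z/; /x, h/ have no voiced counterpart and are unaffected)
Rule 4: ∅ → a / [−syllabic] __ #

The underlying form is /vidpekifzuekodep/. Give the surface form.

Rule 1 (intervocalic voicing): /k/ is a voiceless obstruent between vowels /e/ and /i/, so it voices to [g]. /k/ is a voiceless obstruent between vowels /e/ and /o/, so it voices to [g]. /vidpekifzuekodep/ → vidpegifzuegodep.
Rule 2 (stop-cluster e-epenthesis): /d/ and /p/ form a stop–stop cluster, so [e] is inserted between them. /vidpegifzuegodep/ → videpegifzuegodep.
Rule 3 (regressive voicing assimilation): /f/ precedes the voiced obstruent /z/, so it voices to [v] by assimilation. /videpegifzuegodep/ → videpegivzuegodep.
Rule 4 (final a-epenthesis): the form ends in the consonant /p/, so [a] is inserted word-finally. /videpegivzuegodep/ → videpegivzuegodepa.

videpegivzuegodepa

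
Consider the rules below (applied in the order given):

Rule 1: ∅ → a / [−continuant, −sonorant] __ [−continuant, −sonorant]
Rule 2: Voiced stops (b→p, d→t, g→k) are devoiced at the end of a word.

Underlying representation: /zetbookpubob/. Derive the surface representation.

zetabookapubop

Rule 1 (stop-cluster a-epenthesis): /t/ and /b/ form a stop–stop cluster, so [a] is inserted between them. /k/ and /p/ form a stop–stop cluster, so [a] is inserted between them. /zetbookpubob/ → zetabookapubob.
Rule 2 (final devoicing): /b/ is a voiced stop in word-final position, so it devoices to [p]. /zetabookapubob/ → zetabookapubop.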